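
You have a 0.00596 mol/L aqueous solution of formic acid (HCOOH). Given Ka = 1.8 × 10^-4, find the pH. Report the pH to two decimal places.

HCOOH ⇌ HCOO- + H+
From the ICE table, Ka = [H+]²/(0.00596 − [H+]) = 1.8 × 10^-4.
Here C₀/Ka ≈ 33.1, so the small-[H+] approximation fails. Use the quadratic:
[H+] = [−0.00018 + √(0.00018² + 4.29e-06)]/2 = 9.50 × 10^-4 M
pH = −log[H+] = −log(9.50 × 10^-4) = 3.02

pH = 3.02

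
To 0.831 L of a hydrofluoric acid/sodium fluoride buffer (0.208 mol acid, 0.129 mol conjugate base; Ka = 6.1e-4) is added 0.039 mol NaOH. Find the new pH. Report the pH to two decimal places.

After neutralization: n(HF) = 0.169 mol, n(F-) = 0.168 mol.
pKa = −log(6.1 × 10^-4) = 3.215
Henderson–Hasselbalch with mole ratio 0.168/0.169: pH = 3.215 + (-0.003)

pH = 3.21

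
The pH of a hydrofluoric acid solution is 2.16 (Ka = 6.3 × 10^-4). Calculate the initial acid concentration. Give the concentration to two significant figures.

C₀ = 8.3 × 10^-2 M

[H+] = 10^(-2.16) = 6.92 × 10^-3 M = x
Ka = x²/(C₀ − x) ⇒ C₀ = x + x²/Ka
C₀ = 6.92 × 10^-3 + (6.92 × 10^-3)²/(6.3 × 10^-4) = 8.29 × 10^-2 M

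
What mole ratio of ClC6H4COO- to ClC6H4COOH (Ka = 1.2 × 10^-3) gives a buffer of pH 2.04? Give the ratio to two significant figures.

pKa = -log(1.2 × 10^-3) = 2.921
pH = pKa + log(r) ⇒ log(r) = 2.04 − 2.921 = -0.881
r = [ClC6H4COO-]/[ClC6H4COOH] = 10^(-0.881) = 0.132

ratio = 0.13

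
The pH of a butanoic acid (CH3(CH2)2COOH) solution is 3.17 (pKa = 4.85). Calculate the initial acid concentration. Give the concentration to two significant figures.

[H+] = 10^(-3.17) = 6.76 × 10^-4 M = x
Ka = 10^(−4.85) = 1.41 × 10^-5
Ka = x²/(C₀ − x) ⇒ C₀ = x + x²/Ka
C₀ = 6.76 × 10^-4 + (6.76 × 10^-4)²/(1.41 × 10^-5) = 3.31 × 10^-2 M

C₀ = 3.3 × 10^-2 M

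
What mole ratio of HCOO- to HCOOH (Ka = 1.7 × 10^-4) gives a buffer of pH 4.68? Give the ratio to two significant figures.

pKa = -log(1.7 × 10^-4) = 3.770
pH = pKa + log(r) ⇒ log(r) = 4.68 − 3.770 = +0.910
r = [HCOO-]/[HCOOH] = 10^(+0.910) = 8.13

ratio = 8.1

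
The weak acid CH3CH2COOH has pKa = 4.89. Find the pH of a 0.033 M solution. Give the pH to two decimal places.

pH = 3.19

CH3CH2COOH ⇌ CH3CH2COO- + H+
Ka = 10^(−4.89) = 1.29 × 10^-5
Ka = [H+]²/(0.033 − [H+]) = 1.29 × 10^-5
Assume [H+] ≪ 0.033: [H+] ≈ √(1.29 × 10^-5 × 0.033) = 6.52 × 10^-4 M
([H+]/C₀ = 2% < 5%, so the approximation holds.)
pH = −log(6.52 × 10^-4) = 3.19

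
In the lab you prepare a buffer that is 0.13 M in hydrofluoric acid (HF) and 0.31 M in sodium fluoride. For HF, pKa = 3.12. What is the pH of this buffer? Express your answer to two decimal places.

pH = 3.50

pH = pKa + log([A⁻]/[HA]) = 3.12 + log(0.31/0.13)
pH = 3.12 + (+0.377) = 3.50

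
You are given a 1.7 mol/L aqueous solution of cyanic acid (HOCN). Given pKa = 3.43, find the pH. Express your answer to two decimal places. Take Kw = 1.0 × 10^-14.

HOCN ⇌ OCN- + H+
Ka = 10^(−3.43) = 3.72 × 10^-4
From the ICE table, Ka = [H+]²/(1.7 − [H+]) = 3.72 × 10^-4.
Since Ka ≪ C₀, [H+] ≈ √(Ka·C₀) = 2.51 × 10^-2 M.
Check: 1.5% ionized — well under 5%, approximation valid.
pH = −log[H+] = −log(2.51 × 10^-2) = 1.60

pH = 1.60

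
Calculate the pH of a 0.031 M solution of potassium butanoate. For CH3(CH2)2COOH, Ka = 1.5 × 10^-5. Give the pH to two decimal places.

CH3(CH2)2COO- is the conjugate base of the weak acid CH3(CH2)2COOH.
Kb = Kw/Ka = 1.0×10^-14 / 1.5 × 10^-5 = 6.67 × 10^-10
From the ICE table, Kb = x²/(0.031 − x) = 6.67 × 10^-10.
Assume x ≪ 0.031: x ≈ √(6.67 × 10^-10 × 0.031) = 4.55 × 10^-6 M
pOH = 5.34, so pH = 14.00 − pOH = 8.66

pH = 8.66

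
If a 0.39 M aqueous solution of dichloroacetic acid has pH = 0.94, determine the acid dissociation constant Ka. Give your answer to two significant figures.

[H+] = 10^(-0.94) = 1.15 × 10^-1 M
At equilibrium [HA] = 0.39 − 1.15 × 10^-1 = 2.75 × 10^-1 M
Ka = [H+][A-]/[HA] = (1.15 × 10^-1)² / 2.75 × 10^-1 = 4.8 × 10^-2

Ka = 4.8 × 10^-2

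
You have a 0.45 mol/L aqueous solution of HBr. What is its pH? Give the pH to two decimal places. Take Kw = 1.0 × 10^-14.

pH = 0.35

HBr is a strong acid and dissociates completely, so [H+] = 0.45 M.
pH = -log(0.45) = 0.35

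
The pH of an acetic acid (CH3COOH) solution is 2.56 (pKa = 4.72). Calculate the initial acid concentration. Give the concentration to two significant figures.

[H+] = 10^(-2.56) = 2.75 × 10^-3 M = x
Ka = 10^(−4.72) = 1.91 × 10^-5
Ka = x²/(C₀ − x) ⇒ C₀ = x + x²/Ka
C₀ = 2.75 × 10^-3 + (2.75 × 10^-3)²/(1.91 × 10^-5) = 3.99 × 10^-1 M

C₀ = 4.0 × 10^-1 M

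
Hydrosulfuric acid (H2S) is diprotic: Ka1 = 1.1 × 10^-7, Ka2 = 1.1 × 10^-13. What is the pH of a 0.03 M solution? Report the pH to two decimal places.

Since Ka1 ≫ Ka2, the first ionization dominates [H+].
Ka1 = x²/(0.03 − x) = 1.1 × 10^-7
x ≈ √(1.1 × 10^-7 × 0.03) = 5.74 × 10^-5 M
pH = −log(5.74 × 10^-5) = 4.24

pH = 4.24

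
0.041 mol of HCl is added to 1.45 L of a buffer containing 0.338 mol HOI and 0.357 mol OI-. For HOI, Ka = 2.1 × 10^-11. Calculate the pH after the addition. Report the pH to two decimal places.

pH = 10.60

Added H+ converts OI- to HOI: HOI → 0.379 mol, OI- → 0.316 mol.
pKa = −log(2.1 × 10^-11) = 10.678
pH = pKa + log([A⁻]/[HA]) = 10.678 + log(0.316/0.379) = 10.678 -0.079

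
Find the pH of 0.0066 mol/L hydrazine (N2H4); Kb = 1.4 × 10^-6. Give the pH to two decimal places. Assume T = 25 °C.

N2H4 + H2O ⇌ N2H5+ + OH-
Kb = [OH-]²/(0.0066 − [OH-]) = 1.4 × 10^-6
Assume [OH-] ≪ 0.0066: [OH-] ≈ √(1.4 × 10^-6 × 0.0066) = 9.61 × 10^-5 M
([OH-]/C₀ = 1.5% < 5%, so the approximation holds.)
pOH = 4.02, so pH = 14.00 − pOH = 9.98

pH = 9.98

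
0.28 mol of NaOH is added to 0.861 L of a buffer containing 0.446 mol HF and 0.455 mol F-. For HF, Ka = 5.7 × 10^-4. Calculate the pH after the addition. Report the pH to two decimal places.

OH- converts HF to F-: HF → 0.166 mol, F- → 0.735 mol.
pKa = −log(5.7 × 10^-4) = 3.244
Henderson–Hasselbalch with mole ratio 0.735/0.166: pH = 3.244 + (+0.646)

pH = 3.89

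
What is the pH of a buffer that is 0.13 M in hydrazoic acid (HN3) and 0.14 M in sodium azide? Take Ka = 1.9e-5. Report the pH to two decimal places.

pKa = −log(1.9 × 10^-5) = 4.721
Using pH = pKa + log([base]/[acid]) with [base]/[acid] = 0.14/0.13:
pH = 4.721 + (+0.032) = 4.75

pH = 4.75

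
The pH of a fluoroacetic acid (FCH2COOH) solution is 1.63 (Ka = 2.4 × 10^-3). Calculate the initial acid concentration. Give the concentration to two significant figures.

[H+] = 10^(-1.63) = 2.34 × 10^-2 M = x
Ka = x²/(C₀ − x) ⇒ C₀ = x + x²/Ka
C₀ = 2.34 × 10^-2 + (2.34 × 10^-2)²/(2.4 × 10^-3) = 2.52 × 10^-1 M

C₀ = 2.5 × 10^-1 M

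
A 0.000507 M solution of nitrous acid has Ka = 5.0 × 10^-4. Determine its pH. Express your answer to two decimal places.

pH = 3.51

HNO2 ⇌ NO2- + H+
From the ICE table, Ka = x²/(0.000507 − x) = 5.0 × 10^-4.
Here C₀/Ka ≈ 1.01, so the small-x approximation fails. Use the quadratic:
x = (−Ka + √(Ka² + 4·Ka·C₀))/2 = 3.12 × 10^-4 M
pH = −log(3.12 × 10^-4) = 3.51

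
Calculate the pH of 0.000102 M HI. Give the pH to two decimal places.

pH = 3.99

HI is a strong acid and dissociates completely, so [H+] = 0.000102 M.
pH = -log(0.000102) = 3.99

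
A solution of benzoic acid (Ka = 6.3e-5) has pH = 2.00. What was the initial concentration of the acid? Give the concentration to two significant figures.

[H+] = 10^(-2.00) = 1.00 × 10^-2 M = x
Ka = x²/(C₀ − x) ⇒ C₀ = x + x²/Ka
C₀ = 1.00 × 10^-2 + (1.00 × 10^-2)²/(6.3 × 10^-5) = 1.60 M

C₀ = 1.6 M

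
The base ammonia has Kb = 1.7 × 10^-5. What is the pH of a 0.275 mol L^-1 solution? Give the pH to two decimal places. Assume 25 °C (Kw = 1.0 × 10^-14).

pH = 11.33

NH3 + H2O ⇌ NH4+ + OH-
Kb = x²/(0.275 − x) = 1.7 × 10^-5
Assume x ≪ 0.275: x ≈ √(1.7 × 10^-5 × 0.275) = 2.16 × 10^-3 M
pOH = −log(2.16 × 10^-3) = 2.67; pH = 14.00 − 2.67 = 11.33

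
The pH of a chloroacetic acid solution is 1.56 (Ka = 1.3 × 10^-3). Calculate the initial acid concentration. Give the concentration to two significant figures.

[H+] = 10^(-1.56) = 2.75 × 10^-2 M = x
Ka = x²/(C₀ − x) ⇒ C₀ = x + x²/Ka
C₀ = 2.75 × 10^-2 + (2.75 × 10^-2)²/(1.3 × 10^-3) = 6.09 × 10^-1 M

C₀ = 6.1 × 10^-1 M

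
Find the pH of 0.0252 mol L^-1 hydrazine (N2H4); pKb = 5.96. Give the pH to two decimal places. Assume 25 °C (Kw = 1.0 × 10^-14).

N2H4 + H2O ⇌ N2H5+ + OH-
Kb = 10^(−5.96) = 1.10 × 10^-6
Kb = x²/(0.0252 − x) = 1.10 × 10^-6
Assume x ≪ 0.0252: x ≈ √(1.10 × 10^-6 × 0.0252) = 1.66 × 10^-4 M
pOH = 3.78, so pH = 14.00 − pOH = 10.22

pH = 10.22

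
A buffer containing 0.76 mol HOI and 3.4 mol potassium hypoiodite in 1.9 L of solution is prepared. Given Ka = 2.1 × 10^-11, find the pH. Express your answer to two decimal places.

pKa = −log(2.1 × 10^-11) = 10.678
Using pH = pKa + log([base]/[acid]) with [base]/[acid] = 3.4/0.76:
pH = 10.678 + (+0.651) = 11.33

pH = 11.33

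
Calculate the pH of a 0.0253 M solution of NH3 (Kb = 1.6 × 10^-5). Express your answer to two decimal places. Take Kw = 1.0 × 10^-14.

pH = 10.80

NH3 + H2O ⇌ NH4+ + OH-
From the ICE table, Kb = x²/(0.0253 − x) = 1.6 × 10^-5.
Assume x ≪ 0.0253: x ≈ √(1.6 × 10^-5 × 0.0253) = 6.36 × 10^-4 M
Check: 2.5% ionized — well under 5%, approximation valid.
pOH = −log(6.36 × 10^-4) = 3.20; pH = 14.00 − 3.20 = 10.80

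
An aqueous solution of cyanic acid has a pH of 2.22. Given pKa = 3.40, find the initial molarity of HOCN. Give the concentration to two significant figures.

C₀ = 9.7 × 10^-2 M

[H+] = 10^(-2.22) = 6.03 × 10^-3 M = x
Ka = 10^(−3.40) = 3.98 × 10^-4
Ka = x²/(C₀ − x) ⇒ C₀ = x + x²/Ka
C₀ = 6.03 × 10^-3 + (6.03 × 10^-3)²/(3.98 × 10^-4) = 9.74 × 10^-2 M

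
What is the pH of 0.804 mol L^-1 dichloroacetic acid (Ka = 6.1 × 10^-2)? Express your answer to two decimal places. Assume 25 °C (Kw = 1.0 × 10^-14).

Cl2CHCOOH ⇌ Cl2CHCOO- + H+
Ka = [H+]²/(0.804 − [H+]) = 6.1 × 10^-2
Here C₀/Ka ≈ 13.2, so the small-[H+] approximation fails. Use the quadratic:
[H+] = [−0.061 + √(0.061² + 0.196)]/2 = 1.93 × 10^-1 M
pH = −log[H+] = −log(1.93 × 10^-1) = 0.71

pH = 0.71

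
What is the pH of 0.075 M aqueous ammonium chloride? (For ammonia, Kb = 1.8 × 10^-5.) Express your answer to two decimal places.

pH = 5.19

NH4+ is the conjugate acid of the weak base NH3.
Ka = Kw/Kb = 1.0×10^-14 / 1.8 × 10^-5 = 5.56 × 10^-10
Ka = [H+]²/(0.075 − [H+]) = 5.56 × 10^-10
Neglecting [H+] in the denominator: [H+] = √(5.56 × 10^-10 × 0.075) = 6.46 × 10^-6 M
Check: 0.0086% ionized — well under 5%, approximation valid.
pH = −log(6.46 × 10^-6) = 5.19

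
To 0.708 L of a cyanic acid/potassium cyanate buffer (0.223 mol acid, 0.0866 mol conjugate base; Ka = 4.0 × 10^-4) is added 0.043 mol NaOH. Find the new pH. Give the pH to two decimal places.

OH- converts HOCN to OCN-: HOCN → 0.18 mol, OCN- → 0.13 mol.
pKa = −log(4.0 × 10^-4) = 3.398
pH = pKa + log(n_OCN-/n_HOCN) = 3.398 + log(0.13/0.18) = 3.398 + (-0.141)

pH = 3.26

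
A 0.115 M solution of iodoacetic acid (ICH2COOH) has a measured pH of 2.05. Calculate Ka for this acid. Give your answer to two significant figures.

Ka = 7.5 × 10^-4

[H+] = 10^(-2.05) = 8.91 × 10^-3 M
At equilibrium [HA] = 0.115 − 8.91 × 10^-3 = 1.06 × 10^-1 M
Ka = [H+][A-]/[HA] = (8.91 × 10^-3)² / 1.06 × 10^-1 = 7.5 × 10^-4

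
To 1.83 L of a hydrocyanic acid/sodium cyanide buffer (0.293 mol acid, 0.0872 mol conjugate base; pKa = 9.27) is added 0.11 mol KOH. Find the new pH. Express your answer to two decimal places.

After neutralization: n(HCN) = 0.183 mol, n(CN-) = 0.197 mol.
pH = pKa + log(n_CN-/n_HCN) = 9.27 + log(0.197/0.183) = 9.27 + (+0.032)

pH = 9.30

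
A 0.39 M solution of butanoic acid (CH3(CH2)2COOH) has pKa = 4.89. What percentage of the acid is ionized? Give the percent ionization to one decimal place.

0.6%

CH3(CH2)2COOH ⇌ CH3(CH2)2COO- + H+; let x = [H+] at equilibrium.
Ka = 10^(−4.89) = 1.29 × 10^-5
x ≈ √(Ka·C₀) = √(1.29 × 10^-5 × 0.39) = 2.24 × 10^-3 M
Fraction ionized = 2.24 × 10^-3 / 0.39 = 0.0057 → 0.6%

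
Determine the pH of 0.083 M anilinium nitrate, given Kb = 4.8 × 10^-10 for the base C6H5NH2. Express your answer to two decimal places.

pH = 2.88

C6H5NH3+ is the conjugate acid of the weak base C6H5NH2.
Ka = Kw/Kb = 1.0×10^-14 / 4.8 × 10^-10 = 2.08 × 10^-5
From the ICE table, Ka = [H+]²/(0.083 − [H+]) = 2.08 × 10^-5.
Assume [H+] ≪ 0.083: [H+] ≈ √(2.08 × 10^-5 × 0.083) = 1.31 × 10^-3 M
([H+]/C₀ = 1.6% < 5%, so the approximation holds.)
pH = −log(1.31 × 10^-3) = 2.88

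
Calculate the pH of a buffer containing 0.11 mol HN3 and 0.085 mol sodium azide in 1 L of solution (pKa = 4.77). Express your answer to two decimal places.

pH = 4.66

pH = pKa + log([A⁻]/[HA]) = 4.77 + log(0.085/0.11)
pH = 4.77 + (-0.112) = 4.66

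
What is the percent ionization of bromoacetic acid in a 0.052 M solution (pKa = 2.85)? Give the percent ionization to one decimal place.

BrCH2COOH ⇌ BrCH2COO- + H+; let x = [H+] at equilibrium.
Ka = 10^(−2.85) = 1.41 × 10^-3
Ka = x²/(C₀ − x); solving the quadratic gives x = 7.89 × 10^-3 M.
Fraction ionized = 7.89 × 10^-3 / 0.052 = 0.1517 → 15.2%

15.2%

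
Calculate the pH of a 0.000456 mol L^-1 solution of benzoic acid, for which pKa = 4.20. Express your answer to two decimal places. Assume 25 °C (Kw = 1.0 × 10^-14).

pH = 3.85

C6H5COOH ⇌ C6H5COO- + H+
Ka = 10^(−4.20) = 6.31 × 10^-5
From the ICE table, Ka = [H+]²/(0.000456 − [H+]) = 6.31 × 10^-5.
[H+] is not negligible relative to C₀; solve [H+]² + 6.31e-05·[H+] − 2.88e-08 = 0.
[H+] = (−Ka + √(Ka² + 4·Ka·C₀))/2 = 1.41 × 10^-4 M
pH = −log(1.41 × 10^-4) = 3.85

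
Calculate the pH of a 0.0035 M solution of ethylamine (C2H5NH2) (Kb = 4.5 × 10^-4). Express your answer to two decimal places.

C2H5NH2 + H2O ⇌ C2H5NH3+ + OH-
Kb = [OH-]²/(0.0035 − [OH-]) = 4.5 × 10^-4
The 5% rule fails; solving [OH-]² + Kb·[OH-] − Kb·C₀ = 0 exactly:
[OH-] = [−0.00045 + √(0.00045² + 6.3e-06)]/2 = 1.05 × 10^-3 M
pOH = −log(1.05 × 10^-3) = 2.98; pH = 14.00 − 2.98 = 11.02

pH = 11.02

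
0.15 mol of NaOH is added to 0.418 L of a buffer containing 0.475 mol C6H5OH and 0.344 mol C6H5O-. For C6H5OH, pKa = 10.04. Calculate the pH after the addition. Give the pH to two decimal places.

After neutralization: n(C6H5OH) = 0.325 mol, n(C6H5O-) = 0.494 mol.
pH = pKa + log([A⁻]/[HA]) = 10.04 + log(0.494/0.325) = 10.04 +0.182

pH = 10.22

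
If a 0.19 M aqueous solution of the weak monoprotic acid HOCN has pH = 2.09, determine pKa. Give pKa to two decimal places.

pKa = 3.44

[H+] = 10^(-2.09) = 8.13 × 10^-3 M
At equilibrium [HA] = 0.19 − 8.13 × 10^-3 = 1.82 × 10^-1 M
Ka = [H+][A-]/[HA] = (8.13 × 10^-3)² / 1.82 × 10^-1 = 3.63 × 10^-4
pKa = -log(3.63 × 10^-4) = 3.44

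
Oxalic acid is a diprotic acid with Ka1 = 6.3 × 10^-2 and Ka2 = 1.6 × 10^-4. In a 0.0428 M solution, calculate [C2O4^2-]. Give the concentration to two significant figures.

1.6 × 10^-4 M

First ionization gives [H+] ≈ [HC2O4-] = 2.92 × 10^-2 M.
Second step: Ka2 = [H+][C2O4^2-]/[HC2O4-] ≈ [C2O4^2-] (since [H+] ≈ [HC2O4-]).
So [C2O4^2-] ≈ Ka2.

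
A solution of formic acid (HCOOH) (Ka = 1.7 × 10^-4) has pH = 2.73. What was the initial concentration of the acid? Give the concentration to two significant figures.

C₀ = 2.2 × 10^-2 M

[H+] = 10^(-2.73) = 1.86 × 10^-3 M = x
Ka = x²/(C₀ − x) ⇒ C₀ = x + x²/Ka
C₀ = 1.86 × 10^-3 + (1.86 × 10^-3)²/(1.7 × 10^-4) = 2.22 × 10^-2 M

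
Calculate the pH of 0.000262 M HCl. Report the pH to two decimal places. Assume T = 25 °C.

HCl is a strong acid and dissociates completely, so [H+] = 0.000262 M.
pH = -log(0.000262) = 3.58

pH = 3.58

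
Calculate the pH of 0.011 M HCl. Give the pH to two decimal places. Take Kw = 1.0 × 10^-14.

HCl is a strong acid and dissociates completely, so [H+] = 0.011 M.
pH = -log(0.011) = 1.96

pH = 1.96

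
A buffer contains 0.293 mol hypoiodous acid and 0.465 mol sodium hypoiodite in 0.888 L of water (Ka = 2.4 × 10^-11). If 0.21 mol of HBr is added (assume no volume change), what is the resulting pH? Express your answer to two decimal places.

After neutralization: n(HOI) = 0.503 mol, n(OI-) = 0.255 mol.
pKa = −log(2.4 × 10^-11) = 10.620
pH = pKa + log(n_OI-/n_HOI) = 10.620 + log(0.255/0.503) = 10.620 + (-0.295)

pH = 10.32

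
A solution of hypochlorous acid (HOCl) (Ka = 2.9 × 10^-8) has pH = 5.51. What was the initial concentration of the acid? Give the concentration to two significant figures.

[H+] = 10^(-5.51) = 3.09 × 10^-6 M = x
Ka = x²/(C₀ − x) ⇒ C₀ = x + x²/Ka
C₀ = 3.09 × 10^-6 + (3.09 × 10^-6)²/(2.9 × 10^-8) = 3.32 × 10^-4 M

C₀ = 3.3 × 10^-4 M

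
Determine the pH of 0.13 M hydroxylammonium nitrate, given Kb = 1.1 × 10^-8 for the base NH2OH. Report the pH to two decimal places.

NH3OH+ is the conjugate acid of the weak base NH2OH.
Ka = Kw/Kb = 1.0×10^-14 / 1.1 × 10^-8 = 9.09 × 10^-7
Ka = [H+]²/(0.13 − [H+]) = 9.09 × 10^-7
Assume [H+] ≪ 0.13: [H+] ≈ √(9.09 × 10^-7 × 0.13) = 3.44 × 10^-4 M
([H+]/C₀ = 0.26% < 5%, so the approximation holds.)
pH = −log[H+] = −log(3.44 × 10^-4) = 3.46

pH = 3.46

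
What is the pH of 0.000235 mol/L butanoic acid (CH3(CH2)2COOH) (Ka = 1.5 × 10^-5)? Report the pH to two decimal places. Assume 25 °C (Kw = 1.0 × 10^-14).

CH3(CH2)2COOH ⇌ CH3(CH2)2COO- + H+
Ka = x²/(0.000235 − x) = 1.5 × 10^-5
The 5% rule fails; solving x² + Ka·x − Ka·C₀ = 0 exactly:
x = [−1.5e-05 + √(1.5e-05² + 1.41e-08)]/2 = 5.23 × 10^-5 M
pH = −log(5.23 × 10^-5) = 4.28

pH = 4.28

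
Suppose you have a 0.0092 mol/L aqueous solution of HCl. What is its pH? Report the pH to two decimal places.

pH = 2.04

HCl is a strong acid and dissociates completely, so [H+] = 0.0092 M.
pH = -log(0.0092) = 2.04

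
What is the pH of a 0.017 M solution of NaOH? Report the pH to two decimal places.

NaOH is a strong base; [OH-] = 0.017 M.
pOH = -log(0.017) = 1.77
pH = 14.00 - 1.77 = 12.23

pH = 12.23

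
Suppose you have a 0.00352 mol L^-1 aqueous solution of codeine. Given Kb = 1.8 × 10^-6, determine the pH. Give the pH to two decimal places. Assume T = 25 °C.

C18H21NO3 + H2O ⇌ C18H22NO3+ + OH-
Kb = [OH-]²/(0.00352 − [OH-]) = 1.8 × 10^-6
Since Kb ≪ C₀, [OH-] ≈ √(Kb·C₀) = 7.96 × 10^-5 M.
([OH-]/C₀ = 2.3% < 5%, so the approximation holds.)
pOH = −log(7.96 × 10^-5) = 4.10; pH = 14.00 − 4.10 = 9.90

pH = 9.90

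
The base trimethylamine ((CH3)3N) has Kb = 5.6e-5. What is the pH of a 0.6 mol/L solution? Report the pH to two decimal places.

pH = 11.76

(CH3)3N + H2O ⇌ (CH3)3NH+ + OH-
From the ICE table, Kb = x²/(0.6 − x) = 5.6 × 10^-5.
Assume x ≪ 0.6: x ≈ √(5.6 × 10^-5 × 0.6) = 5.80 × 10^-3 M
(x/C₀ = 0.97% < 5%, so the approximation holds.)
pOH = 2.24, so pH = 14.00 − pOH = 11.76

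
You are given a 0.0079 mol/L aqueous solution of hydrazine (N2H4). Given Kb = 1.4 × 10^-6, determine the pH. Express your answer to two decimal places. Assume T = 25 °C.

pH = 10.02

N2H4 + H2O ⇌ N2H5+ + OH-
From the ICE table, Kb = [OH-]²/(0.0079 − [OH-]) = 1.4 × 10^-6.
Assume [OH-] ≪ 0.0079: [OH-] ≈ √(1.4 × 10^-6 × 0.0079) = 1.05 × 10^-4 M
([OH-]/C₀ = 1.3% < 5%, so the approximation holds.)
pOH = 3.98, so pH = 14.00 − pOH = 10.02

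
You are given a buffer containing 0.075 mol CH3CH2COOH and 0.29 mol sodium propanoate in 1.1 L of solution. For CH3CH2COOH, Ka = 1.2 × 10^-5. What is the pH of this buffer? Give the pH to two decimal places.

pKa = −log(1.2 × 10^-5) = 4.921
Using pH = pKa + log([base]/[acid]) with [base]/[acid] = 0.29/0.075:
pH = 4.921 + (+0.587) = 5.51

pH = 5.51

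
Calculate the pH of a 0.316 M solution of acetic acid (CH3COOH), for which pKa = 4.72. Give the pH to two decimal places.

CH3COOH ⇌ CH3COO- + H+
Ka = 10^(−4.72) = 1.91 × 10^-5
From the ICE table, Ka = x²/(0.316 − x) = 1.91 × 10^-5.
Since Ka ≪ C₀, x ≈ √(Ka·C₀) = 2.46 × 10^-3 M.
Check: 0.78% ionized — well under 5%, approximation valid.
pH = −log(2.46 × 10^-3) = 2.61

pH = 2.61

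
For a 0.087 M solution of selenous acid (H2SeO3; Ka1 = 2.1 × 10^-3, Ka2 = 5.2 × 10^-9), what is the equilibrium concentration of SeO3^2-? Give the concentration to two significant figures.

First ionization gives [H+] ≈ [HSeO3-] = 1.25 × 10^-2 M.
Second step: Ka2 = [H+][SeO3^2-]/[HSeO3-] ≈ [SeO3^2-] (since [H+] ≈ [HSeO3-]).
So [SeO3^2-] ≈ Ka2.

5.2 × 10^-9 M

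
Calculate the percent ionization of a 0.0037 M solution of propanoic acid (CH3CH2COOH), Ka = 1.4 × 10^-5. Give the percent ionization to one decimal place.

6.0%

CH3CH2COOH ⇌ CH3CH2COO- + H+; let x = [H+] at equilibrium.
Solve x² + 1.4e-05x − 5.18e-08 = 0 → x = 2.21 × 10^-4 M
% ionization = x/C₀ × 100% = 2.21 × 10^-4/0.0037 × 100% = 6.0%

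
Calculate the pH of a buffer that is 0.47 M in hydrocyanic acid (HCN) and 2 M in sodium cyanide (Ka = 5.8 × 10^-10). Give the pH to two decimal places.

pH = 9.87

pKa = −log(5.8 × 10^-10) = 9.237
Henderson–Hasselbalch: pH = pKa + log([CN-]/[HCN]) = 9.237 + log(2/0.47)
pH = 9.237 + (+0.629) = 9.87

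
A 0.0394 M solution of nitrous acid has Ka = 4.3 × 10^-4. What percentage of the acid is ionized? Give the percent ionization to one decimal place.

HNO2 ⇌ NO2- + H+; let x = [H+] at equilibrium.
Ka = x²/(C₀ − x); solving the quadratic gives x = 3.91 × 10^-3 M.
% ionization = x/C₀ × 100% = 3.91 × 10^-3/0.0394 × 100% = 9.9%

9.9%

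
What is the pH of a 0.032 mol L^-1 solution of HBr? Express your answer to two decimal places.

HBr is a strong acid and dissociates completely, so [H+] = 0.032 M.
pH = -log(0.032) = 1.49

pH = 1.49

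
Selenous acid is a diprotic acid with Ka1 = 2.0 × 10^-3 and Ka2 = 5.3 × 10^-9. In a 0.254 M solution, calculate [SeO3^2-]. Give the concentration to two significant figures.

First ionization gives [H+] ≈ [HSeO3-] = 2.16 × 10^-2 M.
Second step: Ka2 = [H+][SeO3^2-]/[HSeO3-] ≈ [SeO3^2-] (since [H+] ≈ [HSeO3-]).
So [SeO3^2-] ≈ Ka2.

5.3 × 10^-9 M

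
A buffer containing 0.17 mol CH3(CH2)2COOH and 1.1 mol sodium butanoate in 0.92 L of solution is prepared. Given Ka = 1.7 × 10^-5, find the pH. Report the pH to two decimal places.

pH = 5.58

pKa = −log(1.7 × 10^-5) = 4.770
Using pH = pKa + log([base]/[acid]) with [base]/[acid] = 1.1/0.17:
pH = 4.770 + (+0.811) = 5.58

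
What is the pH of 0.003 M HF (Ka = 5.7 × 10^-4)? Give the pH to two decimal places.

HF ⇌ F- + H+
From the ICE table, Ka = x²/(0.003 − x) = 5.7 × 10^-4.
The 5% rule fails; solving x² + Ka·x − Ka·C₀ = 0 exactly:
x = [−0.00057 + √(0.00057² + 6.84e-06)]/2 = 1.05 × 10^-3 M
pH = −log[H+] = −log(1.05 × 10^-3) = 2.98

pH = 2.98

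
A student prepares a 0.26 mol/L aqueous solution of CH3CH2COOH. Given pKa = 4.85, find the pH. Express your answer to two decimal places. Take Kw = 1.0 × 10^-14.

pH = 2.72

CH3CH2COOH ⇌ CH3CH2COO- + H+
Ka = 10^(−4.85) = 1.41 × 10^-5
From the ICE table, Ka = x²/(0.26 − x) = 1.41 × 10^-5.
Neglecting x in the denominator: x = √(1.41 × 10^-5 × 0.26) = 1.91 × 10^-3 M
pH = −log[H+] = −log(1.91 × 10^-3) = 2.72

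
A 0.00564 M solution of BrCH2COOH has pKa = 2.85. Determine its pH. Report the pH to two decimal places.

pH = 2.66

BrCH2COOH ⇌ BrCH2COO- + H+
Ka = 10^(−2.85) = 1.41 × 10^-3
Ka = [H+]²/(0.00564 − [H+]) = 1.41 × 10^-3
Here C₀/Ka ≈ 4, so the small-[H+] approximation fails. Use the quadratic:
[H+] = [−0.00141 + √(0.00141² + 3.18e-05)]/2 = 2.20 × 10^-3 M
pH = −log[H+] = −log(2.20 × 10^-3) = 2.66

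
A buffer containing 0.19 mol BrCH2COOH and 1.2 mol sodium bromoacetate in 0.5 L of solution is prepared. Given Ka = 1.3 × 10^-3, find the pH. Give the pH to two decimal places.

pH = 3.69

pKa = −log(1.3 × 10^-3) = 2.886
pH = pKa + log([A⁻]/[HA]) = 2.886 + log(1.2/0.19)
pH = 2.886 + (+0.800) = 3.69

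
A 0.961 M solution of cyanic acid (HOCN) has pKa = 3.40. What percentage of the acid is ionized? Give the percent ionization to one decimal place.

HOCN ⇌ OCN- + H+; let x = [H+] at equilibrium.
Ka = 10^(−3.40) = 3.98 × 10^-4
x ≈ √(Ka·C₀) = √(3.98 × 10^-4 × 0.961) = 1.96 × 10^-2 M
Fraction ionized = 1.96 × 10^-2 / 0.961 = 0.0204 → 2.0%

2.0%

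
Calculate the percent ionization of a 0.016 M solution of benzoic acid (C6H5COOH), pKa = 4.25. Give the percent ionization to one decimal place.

C6H5COOH ⇌ C6H5COO- + H+; let x = [H+] at equilibrium.
Ka = 10^(−4.25) = 5.62 × 10^-5
Solve x² + 5.62e-05x − 8.99e-07 = 0 → x = 9.21 × 10^-4 M
Fraction ionized = 9.21 × 10^-4 / 0.016 = 0.0576 → 5.8%

5.8%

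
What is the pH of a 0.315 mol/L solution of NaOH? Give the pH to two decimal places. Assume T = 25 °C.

NaOH is a strong base; [OH-] = 0.315 M.
pOH = -log(0.315) = 0.50
pH = 14.00 - 0.50 = 13.50

pH = 13.50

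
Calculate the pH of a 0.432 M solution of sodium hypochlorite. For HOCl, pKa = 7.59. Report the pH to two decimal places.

pH = 10.61

OCl- is the conjugate base of the weak acid HOCl.
Ka = 10^(−7.59) = 2.57 × 10^-8
Kb = Kw/Ka = 1.0×10^-14 / 2.57 × 10^-8 = 3.89 × 10^-7
Kb = [OH-]²/(0.432 − [OH-]) = 3.89 × 10^-7
Since Kb ≪ C₀, [OH-] ≈ √(Kb·C₀) = 4.10 × 10^-4 M.
pOH = −log(4.10 × 10^-4) = 3.39; pH = 14.00 − 3.39 = 10.61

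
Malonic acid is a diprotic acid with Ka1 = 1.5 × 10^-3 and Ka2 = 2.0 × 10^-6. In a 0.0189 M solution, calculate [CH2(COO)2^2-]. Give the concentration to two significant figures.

2.0 × 10^-6 M

First ionization gives [H+] ≈ [CH2(COOH)COO-] = 4.63 × 10^-3 M.
Second step: Ka2 = [H+][CH2(COO)2^2-]/[CH2(COOH)COO-] ≈ [CH2(COO)2^2-] (since [H+] ≈ [CH2(COOH)COO-]).
So [CH2(COO)2^2-] ≈ Ka2.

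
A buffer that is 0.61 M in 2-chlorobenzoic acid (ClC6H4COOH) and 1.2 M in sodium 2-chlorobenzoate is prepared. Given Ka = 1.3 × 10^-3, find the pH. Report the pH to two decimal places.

pKa = −log(1.3 × 10^-3) = 2.886
pH = pKa + log([A⁻]/[HA]) = 2.886 + log(1.2/0.61)
pH = 2.886 + (+0.294) = 3.18

pH = 3.18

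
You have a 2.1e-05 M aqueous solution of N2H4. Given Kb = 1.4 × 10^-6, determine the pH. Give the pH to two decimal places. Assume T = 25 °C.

pH = 8.68

N2H4 + H2O ⇌ N2H5+ + OH-
Kb = x²/(2.1e-05 − x) = 1.4 × 10^-6
x is not negligible relative to C₀; solve x² + 1.4e-06·x − 2.94e-11 = 0.
x = [−1.4e-06 + √(1.4e-06² + 1.18e-10)]/2 = 4.77 × 10^-6 M
pOH = 5.32, so pH = 14.00 − pOH = 8.68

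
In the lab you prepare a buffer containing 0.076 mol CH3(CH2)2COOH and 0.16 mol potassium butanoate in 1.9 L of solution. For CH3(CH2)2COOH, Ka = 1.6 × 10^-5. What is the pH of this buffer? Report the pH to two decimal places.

pKa = −log(1.6 × 10^-5) = 4.796
Henderson–Hasselbalch: pH = pKa + log([CH3(CH2)2COO-]/[CH3(CH2)2COOH]) = 4.796 + log(0.16/0.076)
pH = 4.796 + (+0.323) = 5.12

pH = 5.12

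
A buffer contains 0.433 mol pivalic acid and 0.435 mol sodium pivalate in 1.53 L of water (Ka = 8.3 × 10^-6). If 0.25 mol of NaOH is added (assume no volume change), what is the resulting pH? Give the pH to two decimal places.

pH = 5.65

OH- converts (CH3)3CCOOH to (CH3)3CCOO-: (CH3)3CCOOH → 0.183 mol, (CH3)3CCOO- → 0.685 mol.
pKa = −log(8.3 × 10^-6) = 5.081
pH = pKa + log([A⁻]/[HA]) = 5.081 + log(0.685/0.183) = 5.081 +0.573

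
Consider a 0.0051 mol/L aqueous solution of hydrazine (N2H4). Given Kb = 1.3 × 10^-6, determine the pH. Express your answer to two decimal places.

N2H4 + H2O ⇌ N2H5+ + OH-
Kb = [OH-]²/(0.0051 − [OH-]) = 1.3 × 10^-6
Assume [OH-] ≪ 0.0051: [OH-] ≈ √(1.3 × 10^-6 × 0.0051) = 8.14 × 10^-5 M
pOH = −log(8.14 × 10^-5) = 4.09; pH = 14.00 − 4.09 = 9.91

pH = 9.91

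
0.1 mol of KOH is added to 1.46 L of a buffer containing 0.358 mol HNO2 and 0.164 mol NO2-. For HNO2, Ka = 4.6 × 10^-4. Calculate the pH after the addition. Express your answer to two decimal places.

pH = 3.35

OH- converts HNO2 to NO2-: HNO2 → 0.258 mol, NO2- → 0.264 mol.
pKa = −log(4.6 × 10^-4) = 3.337
Henderson–Hasselbalch with mole ratio 0.264/0.258: pH = 3.337 + (+0.010)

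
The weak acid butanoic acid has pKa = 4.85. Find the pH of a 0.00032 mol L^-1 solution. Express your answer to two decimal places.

CH3(CH2)2COOH ⇌ CH3(CH2)2COO- + H+
Ka = 10^(−4.85) = 1.41 × 10^-5
Ka = x²/(0.00032 − x) = 1.41 × 10^-5
Here C₀/Ka ≈ 22.7, so the small-x approximation fails. Use the quadratic:
x = (−Ka + √(Ka² + 4·Ka·C₀))/2 = 6.05 × 10^-5 M
pH = −log[H+] = −log(6.05 × 10^-5) = 4.22

pH = 4.22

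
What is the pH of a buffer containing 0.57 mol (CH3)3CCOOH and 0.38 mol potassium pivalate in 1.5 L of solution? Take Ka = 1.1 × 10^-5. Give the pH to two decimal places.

pKa = −log(1.1 × 10^-5) = 4.959
Henderson–Hasselbalch: pH = pKa + log([(CH3)3CCOO-]/[(CH3)3CCOOH]) = 4.959 + log(0.38/0.57)
pH = 4.959 + (-0.176) = 4.78

pH = 4.78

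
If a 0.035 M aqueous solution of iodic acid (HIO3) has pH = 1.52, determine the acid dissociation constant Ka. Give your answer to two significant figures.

[H+] = 10^(-1.52) = 3.02 × 10^-2 M
At equilibrium [HA] = 0.035 − 3.02 × 10^-2 = 4.80 × 10^-3 M
Ka = [H+][A-]/[HA] = (3.02 × 10^-2)² / 4.80 × 10^-3 = 1.9 × 10^-1

Ka = 1.9 × 10^-1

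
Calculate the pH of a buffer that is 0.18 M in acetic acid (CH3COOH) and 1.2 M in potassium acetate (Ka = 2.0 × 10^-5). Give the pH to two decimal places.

pH = 5.52

pKa = −log(2.0 × 10^-5) = 4.699
Using pH = pKa + log([base]/[acid]) with [base]/[acid] = 1.2/0.18:
pH = 4.699 + (+0.824) = 5.52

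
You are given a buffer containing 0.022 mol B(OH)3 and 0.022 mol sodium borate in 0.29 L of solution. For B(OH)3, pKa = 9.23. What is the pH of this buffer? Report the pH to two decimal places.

pH = 9.23

Henderson–Hasselbalch: pH = pKa + log([B(OH)4-]/[B(OH)3]) = 9.23 + log(0.022/0.022)
pH = 9.23 + (+0.000) = 9.23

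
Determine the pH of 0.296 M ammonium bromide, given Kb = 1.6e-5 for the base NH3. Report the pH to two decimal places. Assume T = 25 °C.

NH4+ is the conjugate acid of the weak base NH3.
Ka = Kw/Kb = 1.0×10^-14 / 1.6 × 10^-5 = 6.25 × 10^-10
From the ICE table, Ka = [H+]²/(0.296 − [H+]) = 6.25 × 10^-10.
Assume [H+] ≪ 0.296: [H+] ≈ √(6.25 × 10^-10 × 0.296) = 1.36 × 10^-5 M
([H+]/C₀ = 0.0046% < 5%, so the approximation holds.)
pH = −log(1.36 × 10^-5) = 4.87

pH = 4.87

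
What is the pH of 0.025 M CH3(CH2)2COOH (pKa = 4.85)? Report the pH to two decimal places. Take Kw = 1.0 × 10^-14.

CH3(CH2)2COOH ⇌ CH3(CH2)2COO- + H+
Ka = 10^(−4.85) = 1.41 × 10^-5
Let x = [H+] at equilibrium. Ka = x²/(0.025 − x).
Since Ka ≪ C₀, x ≈ √(Ka·C₀) = 5.94 × 10^-4 M.
pH = −log(5.94 × 10^-4) = 3.23

pH = 3.23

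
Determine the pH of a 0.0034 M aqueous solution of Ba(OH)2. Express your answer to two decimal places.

pH = 11.83

Ba(OH)2 is a strong base (each formula unit releases 2 OH-); [OH-] = 0.0068 M.
pOH = -log(0.0068) = 2.17
pH = 14.00 - 2.17 = 11.83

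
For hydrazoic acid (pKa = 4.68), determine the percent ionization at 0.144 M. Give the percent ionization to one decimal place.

HN3 ⇌ N3- + H+; let x = [H+] at equilibrium.
Ka = 10^(−4.68) = 2.09 × 10^-5
x ≈ √(Ka·C₀) = √(2.09 × 10^-5 × 0.144) = 1.73 × 10^-3 M
Fraction ionized = 1.73 × 10^-3 / 0.144 = 0.0120 → 1.2%

1.2%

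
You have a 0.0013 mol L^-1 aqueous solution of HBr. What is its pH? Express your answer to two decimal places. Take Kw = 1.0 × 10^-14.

pH = 2.89

HBr is a strong acid and dissociates completely, so [H+] = 0.0013 M.
pH = -log(0.0013) = 2.89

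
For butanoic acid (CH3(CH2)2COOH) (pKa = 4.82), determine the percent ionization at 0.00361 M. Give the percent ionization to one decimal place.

CH3(CH2)2COOH ⇌ CH3(CH2)2COO- + H+; let x = [H+] at equilibrium.
Ka = 10^(−4.82) = 1.51 × 10^-5
Solve x² + 1.51e-05x − 5.45e-08 = 0 → x = 2.26 × 10^-4 M
Fraction ionized = 2.26 × 10^-4 / 0.00361 = 0.0626 → 6.3%

6.3%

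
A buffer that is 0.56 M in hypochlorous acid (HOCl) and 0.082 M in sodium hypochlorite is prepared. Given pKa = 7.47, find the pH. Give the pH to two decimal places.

pH = pKa + log([A⁻]/[HA]) = 7.47 + log(0.082/0.56)
pH = 7.47 + (-0.834) = 6.64

pH = 6.64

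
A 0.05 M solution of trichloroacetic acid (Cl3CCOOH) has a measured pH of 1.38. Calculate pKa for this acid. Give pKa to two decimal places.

[H+] = 10^(-1.38) = 4.17 × 10^-2 M
At equilibrium [HA] = 0.05 − 4.17 × 10^-2 = 8.30 × 10^-3 M
Ka = [H+][A-]/[HA] = (4.17 × 10^-2)² / 8.30 × 10^-3 = 2.10 × 10^-1
pKa = -log(2.10 × 10^-1) = 0.68

pKa = 0.68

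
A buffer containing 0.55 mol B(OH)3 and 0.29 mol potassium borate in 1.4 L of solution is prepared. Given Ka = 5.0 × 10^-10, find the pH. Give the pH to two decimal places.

pH = 9.02

pKa = −log(5.0 × 10^-10) = 9.301
pH = pKa + log([A⁻]/[HA]) = 9.301 + log(0.29/0.55)
pH = 9.301 + (-0.278) = 9.02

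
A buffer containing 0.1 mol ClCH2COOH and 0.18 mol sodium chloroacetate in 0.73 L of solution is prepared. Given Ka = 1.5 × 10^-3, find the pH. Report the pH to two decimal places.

pH = 3.08

pKa = −log(1.5 × 10^-3) = 2.824
Using pH = pKa + log([base]/[acid]) with [base]/[acid] = 0.18/0.1:
pH = 2.824 + (+0.255) = 3.08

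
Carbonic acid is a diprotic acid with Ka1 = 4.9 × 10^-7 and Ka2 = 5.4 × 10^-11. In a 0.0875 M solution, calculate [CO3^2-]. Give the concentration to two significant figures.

First ionization gives [H+] ≈ [HCO3-] = 2.07 × 10^-4 M.
Second step: Ka2 = [H+][CO3^2-]/[HCO3-] ≈ [CO3^2-] (since [H+] ≈ [HCO3-]).
So [CO3^2-] ≈ Ka2.

5.4 × 10^-11 M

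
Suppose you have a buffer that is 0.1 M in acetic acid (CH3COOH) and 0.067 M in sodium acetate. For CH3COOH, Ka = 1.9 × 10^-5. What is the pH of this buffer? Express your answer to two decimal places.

pKa = −log(1.9 × 10^-5) = 4.721
Using pH = pKa + log([base]/[acid]) with [base]/[acid] = 0.067/0.1:
pH = 4.721 + (-0.174) = 4.55

pH = 4.55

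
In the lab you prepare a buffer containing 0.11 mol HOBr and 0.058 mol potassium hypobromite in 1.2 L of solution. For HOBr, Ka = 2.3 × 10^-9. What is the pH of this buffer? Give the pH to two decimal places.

pKa = −log(2.3 × 10^-9) = 8.638
Henderson–Hasselbalch: pH = pKa + log([OBr-]/[HOBr]) = 8.638 + log(0.058/0.11)
pH = 8.638 + (-0.278) = 8.36

pH = 8.36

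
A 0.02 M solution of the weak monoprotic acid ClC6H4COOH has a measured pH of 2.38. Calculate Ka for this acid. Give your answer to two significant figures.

[H+] = 10^(-2.38) = 4.17 × 10^-3 M
At equilibrium [HA] = 0.02 − 4.17 × 10^-3 = 1.58 × 10^-2 M
Ka = [H+][A-]/[HA] = (4.17 × 10^-3)² / 1.58 × 10^-2 = 1.1 × 10^-3

Ka = 1.1 × 10^-3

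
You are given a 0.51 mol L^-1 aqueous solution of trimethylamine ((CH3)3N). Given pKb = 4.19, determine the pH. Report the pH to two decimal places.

pH = 11.76

(CH3)3N + H2O ⇌ (CH3)3NH+ + OH-
Kb = 10^(−4.19) = 6.46 × 10^-5
From the ICE table, Kb = x²/(0.51 − x) = 6.46 × 10^-5.
Assume x ≪ 0.51: x ≈ √(6.46 × 10^-5 × 0.51) = 5.74 × 10^-3 M
pOH = −log(5.74 × 10^-3) = 2.24; pH = 14.00 − 2.24 = 11.76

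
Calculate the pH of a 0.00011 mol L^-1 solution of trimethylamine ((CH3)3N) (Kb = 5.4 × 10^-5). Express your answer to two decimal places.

pH = 9.74

(CH3)3N + H2O ⇌ (CH3)3NH+ + OH-
From the ICE table, Kb = x²/(0.00011 − x) = 5.4 × 10^-5.
x is not negligible relative to C₀; solve x² + 5.4e-05·x − 5.94e-09 = 0.
x = [−5.4e-05 + √(5.4e-05² + 2.38e-08)]/2 = 5.47 × 10^-5 M
pOH = −log(5.47 × 10^-5) = 4.26; pH = 14.00 − 4.26 = 9.74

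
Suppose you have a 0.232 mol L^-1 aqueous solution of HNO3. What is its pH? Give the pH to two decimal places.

pH = 0.63

HNO3 is a strong acid and dissociates completely, so [H+] = 0.232 M.
pH = -log(0.232) = 0.63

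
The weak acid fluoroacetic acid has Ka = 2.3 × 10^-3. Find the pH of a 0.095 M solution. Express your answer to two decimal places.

pH = 1.86

FCH2COOH ⇌ FCH2COO- + H+
Ka = x²/(0.095 − x) = 2.3 × 10^-3
The 5% rule fails; solving x² + Ka·x − Ka·C₀ = 0 exactly:
x = (−Ka + √(Ka² + 4·Ka·C₀))/2 = 1.37 × 10^-2 M
pH = −log[H+] = −log(1.37 × 10^-2) = 1.86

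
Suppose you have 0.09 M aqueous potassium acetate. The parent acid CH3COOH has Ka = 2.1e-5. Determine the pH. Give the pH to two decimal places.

pH = 8.82

CH3COO- is the conjugate base of the weak acid CH3COOH.
Kb = Kw/Ka = 1.0×10^-14 / 2.1 × 10^-5 = 4.76 × 10^-10
From the ICE table, Kb = [OH-]²/(0.09 − [OH-]) = 4.76 × 10^-10.
Assume [OH-] ≪ 0.09: [OH-] ≈ √(4.76 × 10^-10 × 0.09) = 6.55 × 10^-6 M
pOH = −log(6.55 × 10^-6) = 5.18; pH = 14.00 − 5.18 = 8.82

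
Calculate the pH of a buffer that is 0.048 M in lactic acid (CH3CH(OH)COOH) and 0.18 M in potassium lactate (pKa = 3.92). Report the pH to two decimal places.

pH = pKa + log([A⁻]/[HA]) = 3.92 + log(0.18/0.048)
pH = 3.92 + (+0.574) = 4.49

pH = 4.49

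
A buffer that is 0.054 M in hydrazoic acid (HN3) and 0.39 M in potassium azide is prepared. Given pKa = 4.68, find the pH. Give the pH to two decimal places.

pH = 5.54

Henderson–Hasselbalch: pH = pKa + log([N3-]/[HN3]) = 4.68 + log(0.39/0.054)
pH = 4.68 + (+0.859) = 5.54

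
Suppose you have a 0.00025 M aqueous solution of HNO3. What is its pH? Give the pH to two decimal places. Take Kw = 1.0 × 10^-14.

HNO3 is a strong acid and dissociates completely, so [H+] = 0.00025 M.
pH = -log(0.00025) = 3.60

pH = 3.60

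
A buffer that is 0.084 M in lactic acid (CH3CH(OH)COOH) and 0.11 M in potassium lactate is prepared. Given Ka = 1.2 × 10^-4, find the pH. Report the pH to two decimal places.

pKa = −log(1.2 × 10^-4) = 3.921
pH = pKa + log([A⁻]/[HA]) = 3.921 + log(0.11/0.084)
pH = 3.921 + (+0.117) = 4.04

pH = 4.04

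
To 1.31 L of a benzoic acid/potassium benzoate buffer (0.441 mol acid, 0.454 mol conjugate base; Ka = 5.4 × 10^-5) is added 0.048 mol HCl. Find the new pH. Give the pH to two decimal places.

Added H+ converts C6H5COO- to C6H5COOH: C6H5COOH → 0.489 mol, C6H5COO- → 0.406 mol.
pKa = −log(5.4 × 10^-5) = 4.268
pH = pKa + log([A⁻]/[HA]) = 4.268 + log(0.406/0.489) = 4.268 -0.081

pH = 4.19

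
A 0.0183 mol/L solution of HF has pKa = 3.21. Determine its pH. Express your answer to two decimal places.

HF ⇌ F- + H+
Ka = 10^(−3.21) = 6.17 × 10^-4
Ka = [H+]²/(0.0183 − [H+]) = 6.17 × 10^-4
[H+] is not negligible relative to C₀; solve [H+]² + 0.000617·[H+] − 1.13e-05 = 0.
[H+] = [−0.000617 + √(0.000617² + 4.52e-05)]/2 = 3.07 × 10^-3 M
pH = −log(3.07 × 10^-3) = 2.51

pH = 2.51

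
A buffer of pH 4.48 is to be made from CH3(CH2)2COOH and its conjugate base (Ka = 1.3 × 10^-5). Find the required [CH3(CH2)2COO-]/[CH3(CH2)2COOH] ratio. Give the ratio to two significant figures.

pKa = -log(1.3 × 10^-5) = 4.886
pH = pKa + log(r) ⇒ log(r) = 4.48 − 4.886 = -0.406
r = [CH3(CH2)2COO-]/[CH3(CH2)2COOH] = 10^(-0.406) = 0.393

ratio = 0.39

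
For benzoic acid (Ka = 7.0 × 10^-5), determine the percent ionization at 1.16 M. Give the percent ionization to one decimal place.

0.8%

C6H5COOH ⇌ C6H5COO- + H+; let x = [H+] at equilibrium.
x ≈ √(Ka·C₀) = √(7.0 × 10^-5 × 1.16) = 9.01 × 10^-3 M
% ionization = x/C₀ × 100% = 9.01 × 10^-3/1.16 × 100% = 0.8%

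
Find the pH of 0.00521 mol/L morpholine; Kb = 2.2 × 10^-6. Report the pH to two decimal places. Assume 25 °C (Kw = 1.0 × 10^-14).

C4H8ONH + H2O ⇌ C4H8ONH2+ + OH-
Kb = x²/(0.00521 − x) = 2.2 × 10^-6
Since Kb ≪ C₀, x ≈ √(Kb·C₀) = 1.07 × 10^-4 M.
pOH = −log(1.07 × 10^-4) = 3.97; pH = 14.00 − 3.97 = 10.03

pH = 10.03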